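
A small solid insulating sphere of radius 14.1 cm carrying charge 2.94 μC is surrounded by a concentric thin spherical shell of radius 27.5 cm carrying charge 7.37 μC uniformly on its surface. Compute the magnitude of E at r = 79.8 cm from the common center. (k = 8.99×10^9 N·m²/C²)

E ≈ 1.46e5 N/C

By spherical symmetry E is radial; choose a Gaussian sphere of radius r = 79.8 cm (r > 27.5 cm, enclosing both).
Q_enc = (2.94 μC) + (7.37 μC) = 1.031e-5 C.
Since E is radial and uniform over the Gaussian sphere, Φ = E·4πr² = Q_enc/ε₀.
E = k|Q_enc|/r² = (8.99×10^9)(1.031e-5)/(0.798)² = 1.46e5 N/C.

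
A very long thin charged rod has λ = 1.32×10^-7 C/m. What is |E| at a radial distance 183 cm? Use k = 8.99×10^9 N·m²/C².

E = 1.30×10^3 V/m

By cylindrical symmetry E is radial; use a coaxial Gaussian cylinder of radius 183 cm and length L.
Q_enc = λL, so λ_enc = 1.32×10^-7 C/m.
Gauss's law: E·2πrL = λ_enc L/ε₀.
E = 2k|λ_enc|/r = 2(8.99×10^9)(1.32×10^-7)/(1.83) = 1.30×10^3 N/C.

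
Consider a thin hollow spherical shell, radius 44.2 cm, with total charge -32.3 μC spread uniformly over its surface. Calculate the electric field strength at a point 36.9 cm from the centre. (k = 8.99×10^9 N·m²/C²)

Use a concentric Gaussian sphere at r = 36.9 cm (inside the shell, r < 44.2 cm).
No charge lies within this surface, so Q_enc = 0 and Gauss's law gives E·4πr² = 0 ⇒ E = 0.

E = 0 (no enclosed charge)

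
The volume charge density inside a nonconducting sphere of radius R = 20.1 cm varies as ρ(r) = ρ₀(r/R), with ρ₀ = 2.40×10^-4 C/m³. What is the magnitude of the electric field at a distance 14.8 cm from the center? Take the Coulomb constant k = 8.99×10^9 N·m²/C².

By spherical symmetry E is radial; choose a Gaussian sphere of radius r = 14.8 cm (r < R).
Integrate the density: Q_enc = 4π ∫₀^r ρ₀(r'/R)^1 r'² dr' = 4πρ₀ r^4/(4·R) = 1.80×10^-6 C.
Since E is radial and uniform over the Gaussian sphere, Φ = E·4πr² = Q_enc/ε₀.
E = k|Q_enc|/r² = (8.99×10^9)(1.80×10^-6)/(0.148)² = 7.39e5 N/C.

|E| ≈ 7.39×10^5 N/C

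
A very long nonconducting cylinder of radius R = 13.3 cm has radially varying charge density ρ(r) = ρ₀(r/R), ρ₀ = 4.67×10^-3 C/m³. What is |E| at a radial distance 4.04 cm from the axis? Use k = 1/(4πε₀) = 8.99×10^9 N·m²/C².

E = 2.16×10^6 N/C

Choose a coaxial cylinder of radius r = 4.04 cm (arbitrary length L) as the Gaussian surface (r < R).
Integrating ρ over the cross-section to radius r: λ_enc = (2πρ₀/R) ∫₀^r r'^2 dr' = 2πρ₀ r^3/(3·R) = 4.849×10^-6 C/m.
Gauss's law: E·2πrL = λ_enc L/ε₀.
E = 2k|λ_enc|/r = 2(8.99×10^9)(4.849×10^-6)/(0.0404) = 2.16×10^6 N/C.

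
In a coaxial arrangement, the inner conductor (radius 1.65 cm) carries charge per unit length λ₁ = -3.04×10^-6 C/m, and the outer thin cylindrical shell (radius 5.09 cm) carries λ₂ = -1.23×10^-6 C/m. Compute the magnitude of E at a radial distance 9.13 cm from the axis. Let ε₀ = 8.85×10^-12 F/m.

|E| ≈ 8.41×10^5 V/m

By cylindrical symmetry E is radial; use a coaxial Gaussian cylinder of radius 9.13 cm and length L (r > 5.09 cm, enclosing both).
λ_enc = λ₁ + λ₂ = (-3.04e-6) + (-1.23e-6) = -4.27e-6 C/m.
Applying ∮E·dA = Q_enc/ε₀ with the end caps contributing no flux:
E = |λ_enc|/(2πε₀r) = (4.27×10^-6)/(2π·8.85×10^-12·0.0913) = 8.41e5 N/C.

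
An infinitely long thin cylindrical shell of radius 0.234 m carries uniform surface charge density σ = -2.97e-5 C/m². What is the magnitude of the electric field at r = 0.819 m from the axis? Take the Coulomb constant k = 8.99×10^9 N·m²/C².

By cylindrical symmetry E is radial; use a coaxial Gaussian cylinder of radius 0.819 m and length L (r > 0.234 m).
The whole shell is enclosed: λ_enc = σ·2πR = (-2.97×10^-5)·2π·(0.234) = -4.367×10^-5 C/m.
Applying ∮E·dA = Q_enc/ε₀ with the end caps contributing no flux:
E = 2k|λ_enc|/r = 2(8.99×10^9)(4.367×10^-5)/(0.819) = 9.59×10^5 N/C.

E = 9.59×10^5 N/C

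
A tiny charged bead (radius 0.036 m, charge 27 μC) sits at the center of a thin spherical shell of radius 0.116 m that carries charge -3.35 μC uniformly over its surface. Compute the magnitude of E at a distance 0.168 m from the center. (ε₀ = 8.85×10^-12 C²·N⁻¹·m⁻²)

Take a concentric spherical Gaussian surface of radius r = 0.168 m (r > 0.116 m, enclosing both).
Q_enc = (27 μC) + (-3.35 μC) = 2.365×10^-5 C.
Gauss's law: E·4πr² = Q_enc/ε₀.
E = |Q_enc|/(4πε₀r²) = (2.365e-5)/(4π·8.85×10^-12·(0.168)²) = 7.53×10^6 N/C.

E ≈ 7.53×10^6 N/C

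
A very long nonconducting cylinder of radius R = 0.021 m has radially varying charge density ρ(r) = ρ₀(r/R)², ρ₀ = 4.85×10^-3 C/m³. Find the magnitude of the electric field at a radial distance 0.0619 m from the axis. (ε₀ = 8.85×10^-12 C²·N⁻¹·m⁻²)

E = 9.76×10^5 N/C

Coaxial Gaussian cylinder, radius r = 0.0619 m, length L (r > R, full charge per length enclosed).
λ_enc = 2π ∫₀^R ρ₀(r'/R)^2 r' dr' = 2πρ₀R²/4 = 3.36×10^-6 C/m.
Gauss's law: E·2πrL = λ_enc L/ε₀.
E = |λ_enc|/(2πε₀r) = (3.36e-6)/(2π·8.85×10^-12·0.0619) = 9.76×10^5 N/C.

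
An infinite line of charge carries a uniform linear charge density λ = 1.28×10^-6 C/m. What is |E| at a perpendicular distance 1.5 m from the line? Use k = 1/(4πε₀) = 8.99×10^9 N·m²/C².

Coaxial Gaussian cylinder, radius r = 1.5 m, length L.
Q_enc = λL, so λ_enc = 1.28×10^-6 C/m.
Since E is radial and uniform over the curved surface, Φ = E·2πrL = Q_enc/ε₀ = λ_enc L/ε₀.
E = 2k|λ_enc|/r = 2(8.99×10^9)(1.28×10^-6)/(1.5) = 1.53e4 N/C.

E ≈ 1.53×10^4 N/C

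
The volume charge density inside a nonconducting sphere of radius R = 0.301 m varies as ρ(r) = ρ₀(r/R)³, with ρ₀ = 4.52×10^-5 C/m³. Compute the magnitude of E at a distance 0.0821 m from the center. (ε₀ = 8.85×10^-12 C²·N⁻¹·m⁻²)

|E| = 1.42×10^3 N/C

Symmetry ⇒ E = E(r) r̂. Gaussian sphere of radius r = 0.0821 m (r < R).
Q_enc = ∫₀^r ρ(r')·4πr'² dr' = (4πρ₀/R³) ∫₀^r r'^5 dr' = 4πρ₀ r^6/(6·R³) = 1.063e-9 C.
By Gauss's law, ∮E·dA = E·4πr² = Q_enc/ε₀.
E = |Q_enc|/(4πε₀r²) = (1.063e-9)/(4π·8.85×10^-12·(0.0821)²) = 1.42×10^3 N/C.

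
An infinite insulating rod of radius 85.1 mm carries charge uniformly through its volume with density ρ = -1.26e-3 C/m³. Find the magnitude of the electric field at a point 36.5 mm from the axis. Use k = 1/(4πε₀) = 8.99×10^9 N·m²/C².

2.60e6 V/m

By cylindrical symmetry E is radial; use a coaxial Gaussian cylinder of radius 36.5 mm and length L (r < R).
Enclosed charge per unit length: λ_enc = ρ·πr² = (-1.26×10^-3)π(0.0365)² = -5.274×10^-6 C/m.
By Gauss's law (flux through the curved wall only), E·2πrL = λ_enc L/ε₀.
E = 2k|λ_enc|/r = 2(8.99×10^9)(5.274×10^-6)/(0.0365) = 2.60e6 N/C.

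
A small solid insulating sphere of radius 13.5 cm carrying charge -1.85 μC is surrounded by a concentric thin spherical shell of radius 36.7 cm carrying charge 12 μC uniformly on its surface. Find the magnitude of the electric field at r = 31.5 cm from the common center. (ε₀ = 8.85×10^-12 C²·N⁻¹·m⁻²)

Symmetry ⇒ E = E(r) r̂. Gaussian sphere of radius r = 31.5 cm (between the bodies, 13.5 cm < r < 36.7 cm).
Only the inner charge is enclosed; the outer shell contributes nothing inside itself. Q_enc = -1.85 μC = -1.85×10^-6 C.
Since E is radial and uniform over the Gaussian sphere, Φ = E·4πr² = Q_enc/ε₀.
E = |Q_enc|/(4πε₀r²) = (1.85×10^-6)/(4π·8.85×10^-12·(0.315)²) = 1.68e5 N/C.

1.68×10^5 N/C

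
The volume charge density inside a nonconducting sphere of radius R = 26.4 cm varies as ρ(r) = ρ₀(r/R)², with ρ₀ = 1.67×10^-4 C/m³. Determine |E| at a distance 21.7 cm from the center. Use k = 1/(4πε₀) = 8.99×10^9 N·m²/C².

By spherical symmetry E is radial; choose a Gaussian sphere of radius r = 21.7 cm (r < R).
Q_enc = ∫₀^r ρ(r')·4πr'² dr' = (4πρ₀/R²) ∫₀^r r'^4 dr' = 4πρ₀ r^5/(5·R²) = 2.898×10^-6 C.
Applying ∮E·dA = Q_enc/ε₀ with Φ = E(4πr²):
E = k|Q_enc|/r² = (8.99×10^9)(2.898×10^-6)/(0.217)² = 5.53×10^5 N/C.

|E| = 5.53×10^5 N/C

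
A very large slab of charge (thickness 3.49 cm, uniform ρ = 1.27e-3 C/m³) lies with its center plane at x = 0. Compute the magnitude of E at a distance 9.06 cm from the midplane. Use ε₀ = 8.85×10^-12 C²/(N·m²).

The point |x| = 9.06 cm lies outside the slab (half-thickness 0.01745 m). A symmetric pillbox spanning the full slab encloses Q_enc = ρ·d·A.
Flux = 2EA ⇒ E = |ρ|d/(2ε₀), independent of distance outside.
E = (1.27e-3)(0.0349)/(2·8.85×10^-12) = 2.50e6 N/C.

2.50e6 N/C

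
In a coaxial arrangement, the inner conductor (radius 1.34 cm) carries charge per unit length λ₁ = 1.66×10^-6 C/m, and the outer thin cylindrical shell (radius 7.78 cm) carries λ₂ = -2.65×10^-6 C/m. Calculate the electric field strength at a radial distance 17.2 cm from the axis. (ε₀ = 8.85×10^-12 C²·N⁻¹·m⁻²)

Coaxial Gaussian cylinder, radius r = 17.2 cm, length L (r > 7.78 cm, enclosing both).
λ_enc = λ₁ + λ₂ = (1.66e-6) + (-2.65e-6) = -9.90e-7 C/m.
Gauss's law: E·2πrL = λ_enc L/ε₀.
E = |λ_enc|/(2πε₀r) = (9.90×10^-7)/(2π·8.85×10^-12·0.172) = 1.04×10^5 N/C.

|E| = 1.04×10^5 N/C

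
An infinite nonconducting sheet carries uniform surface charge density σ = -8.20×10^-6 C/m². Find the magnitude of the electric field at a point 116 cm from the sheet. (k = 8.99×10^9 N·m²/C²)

By planar symmetry E is perpendicular to the sheet and uniform; use a Gaussian pillbox with flat faces of area A on each side of the sheet.
Flux Φ = 2EA and Q_enc = σA, so 2EA = σA/ε₀ ⇒ E = |σ|/(2ε₀), independent of distance.
E = 2πk|σ| = 2π(8.99×10^9)(8.20×10^-6) = 4.63×10^5 N/C.

|E| = 4.63×10^5 N/C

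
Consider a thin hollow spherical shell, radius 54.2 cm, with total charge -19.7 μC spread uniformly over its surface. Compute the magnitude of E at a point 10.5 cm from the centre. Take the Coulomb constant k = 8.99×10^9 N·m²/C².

E = 0

Symmetry ⇒ E = E(r) r̂. Gaussian sphere of radius r = 10.5 cm (inside the shell, r < 54.2 cm).
No charge lies within this surface, so Q_enc = 0 and Gauss's law gives E·4πr² = 0 ⇒ E = 0.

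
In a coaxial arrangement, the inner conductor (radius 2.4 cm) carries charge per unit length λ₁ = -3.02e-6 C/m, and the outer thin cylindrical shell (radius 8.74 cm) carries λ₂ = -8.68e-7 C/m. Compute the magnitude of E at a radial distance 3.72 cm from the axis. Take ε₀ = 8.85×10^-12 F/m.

Coaxial Gaussian cylinder, radius r = 3.72 cm, length L (between the conductors, 2.4 cm < r < 8.74 cm).
The shell at 8.74 cm lies outside the Gaussian surface, so λ_enc = λ₁ = -3.02×10^-6 C/m.
By Gauss's law (flux through the curved wall only), E·2πrL = λ_enc L/ε₀.
E = |λ_enc|/(2πε₀r) = (3.02e-6)/(2π·8.85×10^-12·0.0372) = 1.46e6 N/C.

1.46e6 N/C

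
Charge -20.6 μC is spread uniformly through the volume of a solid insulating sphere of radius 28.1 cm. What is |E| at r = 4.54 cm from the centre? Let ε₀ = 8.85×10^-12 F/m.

Take a concentric spherical Gaussian surface of radius r = 4.54 cm (r < R).
For a uniform sphere the enclosed fraction is (r/R)³, so Q_enc = (-20.6 μC)(0.0454/0.281)³ = -8.688×10^-8 C.
Gauss's law: E·4πr² = Q_enc/ε₀.
E = |Q_enc|/(4πε₀r²) = (8.688×10^-8)/(4π·8.85×10^-12·(0.0454)²) = 3.79e5 N/C.

E = 3.79×10^5 V/m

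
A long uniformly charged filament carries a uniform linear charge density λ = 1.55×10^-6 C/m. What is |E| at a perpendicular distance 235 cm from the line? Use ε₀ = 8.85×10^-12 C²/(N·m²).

Take a coaxial cylindrical Gaussian surface of radius r = 235 cm and length L.
Q_enc = λL, so λ_enc = 1.55×10^-6 C/m.
Gauss's law: E·2πrL = λ_enc L/ε₀.
E = |λ_enc|/(2πε₀r) = (1.55×10^-6)/(2π·8.85×10^-12·2.35) = 1.19×10^4 N/C.

E = 1.19×10^4 N/C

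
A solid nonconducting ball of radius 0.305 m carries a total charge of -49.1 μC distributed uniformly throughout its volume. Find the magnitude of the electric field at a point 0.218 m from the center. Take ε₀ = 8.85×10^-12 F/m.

Take a concentric spherical Gaussian surface of radius r = 0.218 m (r < R).
Only the charge within r is enclosed: Q_enc = Q·(r/R)³ = (-49.1 μC)·(0.218 m/0.305 m)³ = -1.793×10^-5 C.
Since E is radial and uniform over the Gaussian sphere, Φ = E·4πr² = Q_enc/ε₀.
E = |Q_enc|/(4πε₀r²) = (1.793×10^-5)/(4π·8.85×10^-12·(0.218)²) = 3.39×10^6 N/C.

E = 3.39×10^6 N/C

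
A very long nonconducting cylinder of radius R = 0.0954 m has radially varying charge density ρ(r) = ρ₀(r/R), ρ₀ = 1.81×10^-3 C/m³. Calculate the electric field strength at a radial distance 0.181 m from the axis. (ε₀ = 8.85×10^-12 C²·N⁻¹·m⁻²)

Coaxial Gaussian cylinder, radius r = 0.181 m, length L (r > R, full charge per length enclosed).
λ_enc = 2π ∫₀^R ρ₀(r'/R)^1 r' dr' = 2πρ₀R²/3 = 3.45×10^-5 C/m.
Applying ∮E·dA = Q_enc/ε₀ with the end caps contributing no flux:
E = |λ_enc|/(2πε₀r) = (3.45×10^-5)/(2π·8.85×10^-12·0.181) = 3.43e6 N/C.

|E| = 3.43×10^6 N/C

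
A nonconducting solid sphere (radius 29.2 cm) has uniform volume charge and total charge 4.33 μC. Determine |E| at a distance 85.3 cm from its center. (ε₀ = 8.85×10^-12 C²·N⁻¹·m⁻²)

Symmetry ⇒ E = E(r) r̂. Gaussian sphere of radius r = 85.3 cm (r > R, so the entire charge is enclosed).
Q_enc = 4.33 μC = 4.33×10^-6 C.
By Gauss's law, ∮E·dA = E·4πr² = Q_enc/ε₀.
E = |Q_enc|/(4πε₀r²) = (4.33e-6)/(4π·8.85×10^-12·(0.853)²) = 5.35×10^4 N/C.

|E| = 5.35×10^4 N/C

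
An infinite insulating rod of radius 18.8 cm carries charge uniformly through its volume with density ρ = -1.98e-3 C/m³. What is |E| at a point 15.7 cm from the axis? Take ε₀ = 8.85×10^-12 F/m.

|E| = 1.76×10^7 V/m

Take a coaxial cylindrical Gaussian surface of radius r = 15.7 cm and length L (r < R).
Charge inside radius r per length L is ρ·πr²·L, so λ_enc = ρπr² = -1.533×10^-4 C/m.
Since E is radial and uniform over the curved surface, Φ = E·2πrL = Q_enc/ε₀ = λ_enc L/ε₀.
E = |λ_enc|/(2πε₀r) = (1.533×10^-4)/(2π·8.85×10^-12·0.157) = 1.76×10^7 N/C.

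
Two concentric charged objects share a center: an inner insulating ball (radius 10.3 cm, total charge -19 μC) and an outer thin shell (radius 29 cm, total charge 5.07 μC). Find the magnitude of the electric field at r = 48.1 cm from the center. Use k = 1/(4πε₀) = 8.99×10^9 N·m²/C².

5.41×10^5 N/C

Symmetry ⇒ E = E(r) r̂. Gaussian sphere of radius r = 48.1 cm (r > 29 cm, enclosing both).
Q_enc = (-19 μC) + (5.07 μC) = -1.393×10^-5 C.
By Gauss's law, ∮E·dA = E·4πr² = Q_enc/ε₀.
E = k|Q_enc|/r² = (8.99×10^9)(1.393×10^-5)/(0.481)² = 5.41e5 N/C.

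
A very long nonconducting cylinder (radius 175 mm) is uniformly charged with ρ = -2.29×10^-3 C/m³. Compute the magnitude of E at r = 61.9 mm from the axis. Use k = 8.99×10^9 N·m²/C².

Take a coaxial cylindrical Gaussian surface of radius r = 61.9 mm and length L (r < R).
Enclosed charge per unit length: λ_enc = ρ·πr² = (-2.29×10^-3)π(0.0619)² = -2.757e-5 C/m.
Since E is radial and uniform over the curved surface, Φ = E·2πrL = Q_enc/ε₀ = λ_enc L/ε₀.
E = 2k|λ_enc|/r = 2(8.99×10^9)(2.757×10^-5)/(0.0619) = 8.01×10^6 N/C.

E ≈ 8.01×10^6 N/C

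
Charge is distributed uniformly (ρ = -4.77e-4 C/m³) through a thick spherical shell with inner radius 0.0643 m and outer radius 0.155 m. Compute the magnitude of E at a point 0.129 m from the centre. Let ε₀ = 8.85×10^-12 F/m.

|E| = 2.03×10^6 V/m

Symmetry ⇒ E = E(r) r̂. Gaussian sphere of radius r = 0.129 m (within the shell material, 0.0643 m < r < 0.155 m).
Only the shell between 0.0643 m and r is enclosed: Q_enc = ρ·(4π/3)(r³ − a³) = (-4.77×10^-4)·(4π/3)·((0.129)³ − (0.0643)³) = -3.758×10^-6 C.
Applying ∮E·dA = Q_enc/ε₀ with Φ = E(4πr²):
E = |Q_enc|/(4πε₀r²) = (3.758×10^-6)/(4π·8.85×10^-12·(0.129)²) = 2.03×10^6 N/C.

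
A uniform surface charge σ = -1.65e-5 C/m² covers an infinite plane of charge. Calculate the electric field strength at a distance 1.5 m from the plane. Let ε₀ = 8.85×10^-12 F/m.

The symmetry is planar: E is normal to the sheet and the same magnitude on both sides. Take a pillbox straddling the sheet with end-cap area A.
Flux Φ = 2EA and Q_enc = σA, so 2EA = σA/ε₀ ⇒ E = |σ|/(2ε₀), independent of distance.
E = |σ|/(2ε₀) = (1.65×10^-5)/(2·8.85×10^-12) = 9.32e5 N/C.

9.32×10^5 V/m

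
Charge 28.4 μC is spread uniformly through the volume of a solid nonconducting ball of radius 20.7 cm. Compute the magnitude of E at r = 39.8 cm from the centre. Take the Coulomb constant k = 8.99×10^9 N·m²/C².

E ≈ 1.61×10^6 N/C

Take a concentric spherical Gaussian surface of radius r = 39.8 cm (r > R, so the entire charge is enclosed).
Q_enc = 28.4 μC = 2.84e-5 C.
Gauss's law: E·4πr² = Q_enc/ε₀.
E = k|Q_enc|/r² = (8.99×10^9)(2.84×10^-5)/(0.398)² = 1.61×10^6 N/C.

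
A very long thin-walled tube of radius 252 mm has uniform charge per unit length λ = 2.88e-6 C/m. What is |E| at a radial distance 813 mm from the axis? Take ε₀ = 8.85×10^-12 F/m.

Choose a coaxial cylinder of radius r = 813 mm (arbitrary length L) as the Gaussian surface (r > 252 mm).
The full line charge is enclosed: λ_enc = 2.88×10^-6 C/m.
Gauss's law: E·2πrL = λ_enc L/ε₀.
E = |λ_enc|/(2πε₀r) = (2.88×10^-6)/(2π·8.85×10^-12·0.813) = 6.37×10^4 N/C.

6.37×10^4 V/m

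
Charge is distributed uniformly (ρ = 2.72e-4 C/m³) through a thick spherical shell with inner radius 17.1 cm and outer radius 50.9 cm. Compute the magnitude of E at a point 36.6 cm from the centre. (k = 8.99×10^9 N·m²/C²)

3.37×10^6 N/C

By spherical symmetry E is radial; choose a Gaussian sphere of radius r = 36.6 cm (within the shell material, 17.1 cm < r < 50.9 cm).
Enclosed charge is the volume from a to r: Q_enc = (4π/3)ρ(r³ − a³) = 5.016×10^-5 C.
Applying ∮E·dA = Q_enc/ε₀ with Φ = E(4πr²):
E = k|Q_enc|/r² = (8.99×10^9)(5.016e-5)/(0.366)² = 3.37×10^6 N/C.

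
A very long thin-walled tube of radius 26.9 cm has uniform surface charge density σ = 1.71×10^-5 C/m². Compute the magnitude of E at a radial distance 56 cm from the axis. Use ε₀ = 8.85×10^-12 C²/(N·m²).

Choose a coaxial cylinder of radius r = 56 cm (arbitrary length L) as the Gaussian surface (r > 26.9 cm).
The whole shell is enclosed: λ_enc = σ·2πR = (1.71×10^-5)·2π·(0.269) = 2.89×10^-5 C/m.
Since E is radial and uniform over the curved surface, Φ = E·2πrL = Q_enc/ε₀ = λ_enc L/ε₀.
E = |λ_enc|/(2πε₀r) = (2.89×10^-5)/(2π·8.85×10^-12·0.56) = 9.28×10^5 N/C.

E = 9.28×10^5 V/m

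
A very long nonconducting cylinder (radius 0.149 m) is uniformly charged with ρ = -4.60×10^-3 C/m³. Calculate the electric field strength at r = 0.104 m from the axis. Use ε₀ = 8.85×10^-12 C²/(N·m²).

By cylindrical symmetry E is radial; use a coaxial Gaussian cylinder of radius 0.104 m and length L (r < R).
Charge inside radius r per length L is ρ·πr²·L, so λ_enc = ρπr² = -1.563×10^-4 C/m.
Applying ∮E·dA = Q_enc/ε₀ with the end caps contributing no flux:
E = |λ_enc|/(2πε₀r) = (1.563×10^-4)/(2π·8.85×10^-12·0.104) = 2.70×10^7 N/C.

2.70e7 N/C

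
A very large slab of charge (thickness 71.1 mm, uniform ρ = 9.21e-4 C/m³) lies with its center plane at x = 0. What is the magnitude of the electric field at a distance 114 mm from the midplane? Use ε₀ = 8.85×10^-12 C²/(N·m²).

The point |x| = 114 mm lies outside the slab (half-thickness 0.03555 m). A symmetric pillbox spanning the full slab encloses Q_enc = ρ·d·A.
Flux = 2EA ⇒ E = |ρ|d/(2ε₀), independent of distance outside.
E = (9.21×10^-4)(0.0711)/(2·8.85×10^-12) = 3.70×10^6 N/C.

3.70×10^6 V/m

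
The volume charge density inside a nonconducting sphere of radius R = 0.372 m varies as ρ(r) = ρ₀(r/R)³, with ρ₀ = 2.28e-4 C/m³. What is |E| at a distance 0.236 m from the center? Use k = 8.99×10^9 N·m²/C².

Take a concentric spherical Gaussian surface of radius r = 0.236 m (r < R).
Q_enc = ∫₀^r ρ(r')·4πr'² dr' = (4πρ₀/R³) ∫₀^r r'^5 dr' = 4πρ₀ r^6/(6·R³) = 1.603×10^-6 C.
By Gauss's law, ∮E·dA = E·4πr² = Q_enc/ε₀.
E = k|Q_enc|/r² = (8.99×10^9)(1.603×10^-6)/(0.236)² = 2.59×10^5 N/C.

E = 2.59×10^5 N/C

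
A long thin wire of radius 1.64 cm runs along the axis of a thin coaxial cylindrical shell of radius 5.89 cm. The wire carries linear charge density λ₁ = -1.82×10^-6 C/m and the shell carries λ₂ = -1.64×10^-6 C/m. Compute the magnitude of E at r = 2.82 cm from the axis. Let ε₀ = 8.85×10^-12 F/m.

1.16×10^6 V/m

By cylindrical symmetry E is radial; use a coaxial Gaussian cylinder of radius 2.82 cm and length L (between the conductors, 1.64 cm < r < 5.89 cm).
Only the inner wire is enclosed; the outer shell contributes nothing inside itself. λ_enc = λ₁ = -1.82×10^-6 C/m.
Gauss's law: E·2πrL = λ_enc L/ε₀.
E = |λ_enc|/(2πε₀r) = (1.82×10^-6)/(2π·8.85×10^-12·0.0282) = 1.16e6 N/C.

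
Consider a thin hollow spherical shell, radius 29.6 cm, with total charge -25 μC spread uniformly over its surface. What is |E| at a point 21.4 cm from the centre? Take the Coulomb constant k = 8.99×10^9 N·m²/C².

Use a concentric Gaussian sphere at r = 21.4 cm (inside the shell, r < 29.6 cm).
All the charge is outside the Gaussian surface: Q_enc = 0, hence E = 0 everywhere inside the shell.

E = 0 (no enclosed charge)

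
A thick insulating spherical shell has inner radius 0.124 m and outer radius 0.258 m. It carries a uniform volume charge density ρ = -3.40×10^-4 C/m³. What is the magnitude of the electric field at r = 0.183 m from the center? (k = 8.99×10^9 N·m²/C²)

Take a concentric spherical Gaussian surface of radius r = 0.183 m (within the shell material, 0.124 m < r < 0.258 m).
Only the shell between 0.124 m and r is enclosed: Q_enc = ρ·(4π/3)(r³ − a³) = (-3.40×10^-4)·(4π/3)·((0.183)³ − (0.124)³) = -6.013×10^-6 C.
Since E is radial and uniform over the Gaussian sphere, Φ = E·4πr² = Q_enc/ε₀.
E = k|Q_enc|/r² = (8.99×10^9)(6.013e-6)/(0.183)² = 1.61×10^6 N/C.

E ≈ 1.61×10^6 N/C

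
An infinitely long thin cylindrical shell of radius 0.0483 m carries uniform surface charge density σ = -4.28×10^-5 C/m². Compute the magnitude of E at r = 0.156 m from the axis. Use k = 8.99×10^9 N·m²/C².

By cylindrical symmetry E is radial; use a coaxial Gaussian cylinder of radius 0.156 m and length L (r > 0.0483 m).
The whole shell is enclosed: λ_enc = σ·2πR = (-4.28e-5)·2π·(0.0483) = -1.299e-5 C/m.
Since E is radial and uniform over the curved surface, Φ = E·2πrL = Q_enc/ε₀ = λ_enc L/ε₀.
E = 2k|λ_enc|/r = 2(8.99×10^9)(1.299×10^-5)/(0.156) = 1.50e6 N/C.

|E| ≈ 1.50e6 V/m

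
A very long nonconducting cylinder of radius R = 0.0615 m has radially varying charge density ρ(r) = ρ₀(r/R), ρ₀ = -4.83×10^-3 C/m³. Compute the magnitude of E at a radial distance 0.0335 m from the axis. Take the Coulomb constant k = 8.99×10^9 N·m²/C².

E = 3.32×10^6 V/m

Choose a coaxial cylinder of radius r = 0.0335 m (arbitrary length L) as the Gaussian surface (r < R).
Integrating ρ over the cross-section to radius r: λ_enc = (2πρ₀/R) ∫₀^r r'^2 dr' = 2πρ₀ r^3/(3·R) = -6.184e-6 C/m.
Since E is radial and uniform over the curved surface, Φ = E·2πrL = Q_enc/ε₀ = λ_enc L/ε₀.
E = 2k|λ_enc|/r = 2(8.99×10^9)(6.184×10^-6)/(0.0335) = 3.32×10^6 N/C.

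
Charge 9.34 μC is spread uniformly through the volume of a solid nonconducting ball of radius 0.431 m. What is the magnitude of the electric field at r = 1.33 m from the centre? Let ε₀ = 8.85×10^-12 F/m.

|E| = 4.75e4 N/C

Symmetry ⇒ E = E(r) r̂. Gaussian sphere of radius r = 1.33 m (r > R, so the entire charge is enclosed).
Q_enc = 9.34 μC = 9.34×10^-6 C.
Gauss's law: E·4πr² = Q_enc/ε₀.
E = |Q_enc|/(4πε₀r²) = (9.34×10^-6)/(4π·8.85×10^-12·(1.33)²) = 4.75×10^4 N/C.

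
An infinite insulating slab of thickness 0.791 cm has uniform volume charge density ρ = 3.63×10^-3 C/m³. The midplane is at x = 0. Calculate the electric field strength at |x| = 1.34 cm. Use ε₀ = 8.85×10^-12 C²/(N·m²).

The point |x| = 1.34 cm lies outside the slab (half-thickness 0.003955 m). A symmetric pillbox spanning the full slab encloses Q_enc = ρ·d·A.
Flux = 2EA ⇒ E = |ρ|d/(2ε₀), independent of distance outside.
E = (3.63e-3)(0.00791)/(2·8.85×10^-12) = 1.62e6 N/C.

E ≈ 1.62×10^6 N/C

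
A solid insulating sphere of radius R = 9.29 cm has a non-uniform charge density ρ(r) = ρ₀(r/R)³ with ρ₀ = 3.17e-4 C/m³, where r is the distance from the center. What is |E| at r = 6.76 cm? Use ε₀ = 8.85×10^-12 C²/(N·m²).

|E| = 1.55×10^5 N/C

By spherical symmetry E is radial; choose a Gaussian sphere of radius r = 6.76 cm (r < R).
Q_enc = ∫₀^r ρ(r')·4πr'² dr' = (4πρ₀/R³) ∫₀^r r'^5 dr' = 4πρ₀ r^6/(6·R³) = 7.902×10^-8 C.
Applying ∮E·dA = Q_enc/ε₀ with Φ = E(4πr²):
E = |Q_enc|/(4πε₀r²) = (7.902×10^-8)/(4π·8.85×10^-12·(0.0676)²) = 1.55×10^5 N/C.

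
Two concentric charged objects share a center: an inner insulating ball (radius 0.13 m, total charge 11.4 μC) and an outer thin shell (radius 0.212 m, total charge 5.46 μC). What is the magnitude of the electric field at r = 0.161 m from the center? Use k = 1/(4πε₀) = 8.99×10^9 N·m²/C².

Symmetry ⇒ E = E(r) r̂. Gaussian sphere of radius r = 0.161 m (between the bodies, 0.13 m < r < 0.212 m).
The shell at 0.212 m lies outside the Gaussian surface, so Q_enc = 11.4 μC = 1.14×10^-5 C.
Since E is radial and uniform over the Gaussian sphere, Φ = E·4πr² = Q_enc/ε₀.
E = k|Q_enc|/r² = (8.99×10^9)(1.14×10^-5)/(0.161)² = 3.95e6 N/C.

|E| = 3.95×10^6 N/C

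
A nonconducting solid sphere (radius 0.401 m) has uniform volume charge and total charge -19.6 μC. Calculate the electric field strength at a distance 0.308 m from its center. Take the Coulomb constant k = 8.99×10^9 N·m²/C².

8.42×10^5 N/C

Use a concentric Gaussian sphere at r = 0.308 m (r < R).
For a uniform sphere the enclosed fraction is (r/R)³, so Q_enc = (-19.6 μC)(0.308/0.401)³ = -8.881×10^-6 C.
Applying ∮E·dA = Q_enc/ε₀ with Φ = E(4πr²):
E = k|Q_enc|/r² = (8.99×10^9)(8.881e-6)/(0.308)² = 8.42×10^5 N/C.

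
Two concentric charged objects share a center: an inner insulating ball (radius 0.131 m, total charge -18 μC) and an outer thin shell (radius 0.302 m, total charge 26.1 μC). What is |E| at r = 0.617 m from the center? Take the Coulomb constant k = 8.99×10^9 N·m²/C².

E ≈ 1.91e5 V/m

Symmetry ⇒ E = E(r) r̂. Gaussian sphere of radius r = 0.617 m (r > 0.302 m, enclosing both).
Q_enc = (-18 μC) + (26.1 μC) = 8.10e-6 C.
Since E is radial and uniform over the Gaussian sphere, Φ = E·4πr² = Q_enc/ε₀.
E = k|Q_enc|/r² = (8.99×10^9)(8.10×10^-6)/(0.617)² = 1.91×10^5 N/C.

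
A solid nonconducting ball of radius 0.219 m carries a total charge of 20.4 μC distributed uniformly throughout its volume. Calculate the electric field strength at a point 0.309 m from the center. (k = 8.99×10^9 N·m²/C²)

E ≈ 1.92e6 N/C

Take a concentric spherical Gaussian surface of radius r = 0.309 m (r > R, so the entire charge is enclosed).
Q_enc = 20.4 μC = 2.04e-5 C.
Gauss's law: E·4πr² = Q_enc/ε₀.
E = k|Q_enc|/r² = (8.99×10^9)(2.04×10^-5)/(0.309)² = 1.92e6 N/C.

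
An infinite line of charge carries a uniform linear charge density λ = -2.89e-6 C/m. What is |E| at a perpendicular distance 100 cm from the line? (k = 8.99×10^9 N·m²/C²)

By cylindrical symmetry E is radial; use a coaxial Gaussian cylinder of radius 100 cm and length L.
Q_enc = λL, so λ_enc = -2.89×10^-6 C/m.
By Gauss's law (flux through the curved wall only), E·2πrL = λ_enc L/ε₀.
E = 2k|λ_enc|/r = 2(8.99×10^9)(2.89×10^-6)/(1) = 5.20×10^4 N/C.

5.20×10^4 V/m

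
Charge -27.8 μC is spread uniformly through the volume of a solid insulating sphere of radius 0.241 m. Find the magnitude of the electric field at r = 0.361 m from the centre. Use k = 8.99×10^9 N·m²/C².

|E| ≈ 1.92×10^6 V/m

Symmetry ⇒ E = E(r) r̂. Gaussian sphere of radius r = 0.361 m (r > R, so the entire charge is enclosed).
Q_enc = -27.8 μC = -2.78×10^-5 C.
By Gauss's law, ∮E·dA = E·4πr² = Q_enc/ε₀.
E = k|Q_enc|/r² = (8.99×10^9)(2.78e-5)/(0.361)² = 1.92×10^6 N/C.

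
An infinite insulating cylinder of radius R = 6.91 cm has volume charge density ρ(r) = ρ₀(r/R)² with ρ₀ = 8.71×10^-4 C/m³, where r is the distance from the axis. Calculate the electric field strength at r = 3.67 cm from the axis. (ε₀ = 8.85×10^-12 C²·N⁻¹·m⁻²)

Coaxial Gaussian cylinder, radius r = 3.67 cm, length L (r < R).
λ_enc = ∫₀^r ρ(r')·2πr' dr' = (2πρ₀/R²)·r^4/4 = 5.198e-7 C/m.
By Gauss's law (flux through the curved wall only), E·2πrL = λ_enc L/ε₀.
E = |λ_enc|/(2πε₀r) = (5.198×10^-7)/(2π·8.85×10^-12·0.0367) = 2.55×10^5 N/C.

E ≈ 2.55×10^5 N/C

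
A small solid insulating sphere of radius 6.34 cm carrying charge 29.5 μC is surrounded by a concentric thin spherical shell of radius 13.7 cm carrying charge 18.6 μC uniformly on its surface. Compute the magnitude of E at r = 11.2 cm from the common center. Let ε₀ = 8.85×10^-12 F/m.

E = 2.11e7 N/C

Use a concentric Gaussian sphere at r = 11.2 cm (between the bodies, 6.34 cm < r < 13.7 cm).
Only the inner charge is enclosed; the outer shell contributes nothing inside itself. Q_enc = 29.5 μC = 2.95×10^-5 C.
Since E is radial and uniform over the Gaussian sphere, Φ = E·4πr² = Q_enc/ε₀.
E = |Q_enc|/(4πε₀r²) = (2.95×10^-5)/(4π·8.85×10^-12·(0.112)²) = 2.11e7 N/C.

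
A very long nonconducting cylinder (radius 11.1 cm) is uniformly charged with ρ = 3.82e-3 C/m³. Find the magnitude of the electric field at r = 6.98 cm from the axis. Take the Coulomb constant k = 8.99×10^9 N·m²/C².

E = 1.51×10^7 N/C

Coaxial Gaussian cylinder, radius r = 6.98 cm, length L (r < R).
Charge inside radius r per length L is ρ·πr²·L, so λ_enc = ρπr² = 5.847×10^-5 C/m.
Applying ∮E·dA = Q_enc/ε₀ with the end caps contributing no flux:
E = 2k|λ_enc|/r = 2(8.99×10^9)(5.847×10^-5)/(0.0698) = 1.51e7 N/C.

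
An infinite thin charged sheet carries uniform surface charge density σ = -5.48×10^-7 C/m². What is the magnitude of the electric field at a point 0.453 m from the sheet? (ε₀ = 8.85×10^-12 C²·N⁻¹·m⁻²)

E = 3.10×10^4 N/C

Choose a cylindrical pillbox piercing the sheet, end faces (area A) parallel to it.
Only the two end caps contribute flux: Φ = 2EA. With Q_enc = σA, Gauss's law gives E = |σ|/(2ε₀).
E = |σ|/(2ε₀) = (5.48e-7)/(2·8.85×10^-12) = 3.10×10^4 N/C.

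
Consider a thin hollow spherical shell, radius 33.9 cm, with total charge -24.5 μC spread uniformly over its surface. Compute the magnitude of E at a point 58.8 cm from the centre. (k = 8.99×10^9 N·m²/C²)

|E| ≈ 6.37×10^5 V/m

Take a concentric spherical Gaussian surface of radius r = 58.8 cm (r > 33.9 cm).
The entire shell is enclosed: Q_enc = -2.45×10^-5 C.
Gauss's law: E·4πr² = Q_enc/ε₀.
E = k|Q_enc|/r² = (8.99×10^9)(2.45×10^-5)/(0.588)² = 6.37×10^5 N/C.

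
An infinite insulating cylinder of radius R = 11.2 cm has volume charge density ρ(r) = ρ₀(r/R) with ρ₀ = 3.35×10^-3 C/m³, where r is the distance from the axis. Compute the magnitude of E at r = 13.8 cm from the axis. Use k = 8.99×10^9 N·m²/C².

E = 1.15×10^7 N/C

Take a coaxial cylindrical Gaussian surface of radius r = 13.8 cm and length L (r > R, full charge per length enclosed).
λ_enc = 2π ∫₀^R ρ₀(r'/R)^1 r' dr' = 2πρ₀R²/3 = 8.801e-5 C/m.
Since E is radial and uniform over the curved surface, Φ = E·2πrL = Q_enc/ε₀ = λ_enc L/ε₀.
E = 2k|λ_enc|/r = 2(8.99×10^9)(8.801×10^-5)/(0.138) = 1.15×10^7 N/C.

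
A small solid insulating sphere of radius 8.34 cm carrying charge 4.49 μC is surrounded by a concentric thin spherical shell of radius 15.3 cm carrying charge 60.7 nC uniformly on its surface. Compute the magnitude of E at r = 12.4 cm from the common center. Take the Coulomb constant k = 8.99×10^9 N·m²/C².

E ≈ 2.63×10^6 N/C

Use a concentric Gaussian sphere at r = 12.4 cm (between the bodies, 8.34 cm < r < 15.3 cm).
The shell at 15.3 cm lies outside the Gaussian surface, so Q_enc = 4.49 μC = 4.49e-6 C.
Since E is radial and uniform over the Gaussian sphere, Φ = E·4πr² = Q_enc/ε₀.
E = k|Q_enc|/r² = (8.99×10^9)(4.49×10^-6)/(0.124)² = 2.63×10^6 N/C.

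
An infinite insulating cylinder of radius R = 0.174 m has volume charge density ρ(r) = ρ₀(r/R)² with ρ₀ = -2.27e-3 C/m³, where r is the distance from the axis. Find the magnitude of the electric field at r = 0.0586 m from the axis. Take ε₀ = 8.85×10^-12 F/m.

By cylindrical symmetry E is radial; use a coaxial Gaussian cylinder of radius 0.0586 m and length L (r < R).
λ_enc = ∫₀^r ρ(r')·2πr' dr' = (2πρ₀/R²)·r^4/4 = -1.389e-6 C/m.
Gauss's law: E·2πrL = λ_enc L/ε₀.
E = |λ_enc|/(2πε₀r) = (1.389×10^-6)/(2π·8.85×10^-12·0.0586) = 4.26e5 N/C.

|E| ≈ 4.26×10^5 V/m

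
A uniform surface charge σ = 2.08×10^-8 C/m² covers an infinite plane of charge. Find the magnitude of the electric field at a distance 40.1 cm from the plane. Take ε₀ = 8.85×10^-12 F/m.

|E| ≈ 1.18×10^3 N/C

The symmetry is planar: E is normal to the sheet and the same magnitude on both sides. Take a pillbox straddling the sheet with end-cap area A.
Only the two end caps contribute flux: Φ = 2EA. With Q_enc = σA, Gauss's law gives E = |σ|/(2ε₀).
E = |σ|/(2ε₀) = (2.08e-8)/(2·8.85×10^-12) = 1.18×10^3 N/C.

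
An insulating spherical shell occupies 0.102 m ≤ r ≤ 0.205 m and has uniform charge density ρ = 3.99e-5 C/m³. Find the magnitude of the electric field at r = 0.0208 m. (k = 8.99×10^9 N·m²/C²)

E = 0

Take a concentric spherical Gaussian surface of radius r = 0.0208 m (r < 0.102 m, inside the empty cavity).
No charge is enclosed, so by Gauss's law E·4πr² = 0 ⇒ E = 0.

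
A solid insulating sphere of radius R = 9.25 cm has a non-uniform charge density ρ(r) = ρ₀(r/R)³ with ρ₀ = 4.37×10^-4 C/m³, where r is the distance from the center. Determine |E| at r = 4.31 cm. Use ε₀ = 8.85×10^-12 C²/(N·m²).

|E| = 3.59×10^4 V/m

By spherical symmetry E is radial; choose a Gaussian sphere of radius r = 4.31 cm (r < R).
Q_enc = ∫₀^r ρ(r')·4πr'² dr' = (4πρ₀/R³) ∫₀^r r'^5 dr' = 4πρ₀ r^6/(6·R³) = 7.413e-9 C.
Since E is radial and uniform over the Gaussian sphere, Φ = E·4πr² = Q_enc/ε₀.
E = |Q_enc|/(4πε₀r²) = (7.413×10^-9)/(4π·8.85×10^-12·(0.0431)²) = 3.59×10^4 N/C.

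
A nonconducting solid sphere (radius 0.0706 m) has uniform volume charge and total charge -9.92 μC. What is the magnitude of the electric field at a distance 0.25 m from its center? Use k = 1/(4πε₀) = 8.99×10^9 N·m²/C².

|E| = 1.43×10^6 V/m

Take a concentric spherical Gaussian surface of radius r = 0.25 m (r > R, so the entire charge is enclosed).
Q_enc = -9.92 μC = -9.92×10^-6 C.
Applying ∮E·dA = Q_enc/ε₀ with Φ = E(4πr²):
E = k|Q_enc|/r² = (8.99×10^9)(9.92×10^-6)/(0.25)² = 1.43e6 N/C.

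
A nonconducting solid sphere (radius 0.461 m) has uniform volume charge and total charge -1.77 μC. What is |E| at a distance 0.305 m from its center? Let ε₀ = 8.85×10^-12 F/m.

E ≈ 4.95e4 N/C

By spherical symmetry E is radial; choose a Gaussian sphere of radius r = 0.305 m (r < R).
Only the charge within r is enclosed: Q_enc = Q·(r/R)³ = (-1.77 μC)·(0.305 m/0.461 m)³ = -5.126e-7 C.
Gauss's law: E·4πr² = Q_enc/ε₀.
E = |Q_enc|/(4πε₀r²) = (5.126×10^-7)/(4π·8.85×10^-12·(0.305)²) = 4.95e4 N/C.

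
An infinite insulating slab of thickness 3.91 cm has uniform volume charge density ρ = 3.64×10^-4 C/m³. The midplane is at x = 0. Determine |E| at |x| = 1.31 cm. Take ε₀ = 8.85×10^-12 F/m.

E = 5.39e5 N/C

By symmetry E is perpendicular to the slab. A Gaussian pillbox from −1.31 cm to +1.31 cm (face area A) lies entirely within the slab.
Q_enc = ρ·(2x)·A and flux = 2EA, so 2EA = 2ρxA/ε₀ ⇒ E = |ρ|x/ε₀.
E = (3.64×10^-4)(0.0131)/(8.85×10^-12) = 5.39×10^5 N/C.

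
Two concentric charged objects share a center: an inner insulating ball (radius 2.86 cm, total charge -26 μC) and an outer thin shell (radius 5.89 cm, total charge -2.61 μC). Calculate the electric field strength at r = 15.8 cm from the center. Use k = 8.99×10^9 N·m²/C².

By spherical symmetry E is radial; choose a Gaussian sphere of radius r = 15.8 cm (r > 5.89 cm, enclosing both).
Q_enc = (-26 μC) + (-2.61 μC) = -2.861e-5 C.
Since E is radial and uniform over the Gaussian sphere, Φ = E·4πr² = Q_enc/ε₀.
E = k|Q_enc|/r² = (8.99×10^9)(2.861×10^-5)/(0.158)² = 1.03×10^7 N/C.

E = 1.03×10^7 V/m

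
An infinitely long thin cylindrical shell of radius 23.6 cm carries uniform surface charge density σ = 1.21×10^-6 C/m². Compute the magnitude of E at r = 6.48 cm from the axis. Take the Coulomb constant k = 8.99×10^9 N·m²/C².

E = 0

Coaxial Gaussian cylinder, radius r = 6.48 cm, length L (r < 23.6 cm, inside the shell).
All the surface charge lies outside this cylinder: Q_enc = 0, hence E = 0.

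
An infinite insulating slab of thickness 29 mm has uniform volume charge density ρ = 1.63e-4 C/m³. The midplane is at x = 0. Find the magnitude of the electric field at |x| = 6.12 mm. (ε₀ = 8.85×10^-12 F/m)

By symmetry E is perpendicular to the slab. A Gaussian pillbox from −6.12 mm to +6.12 mm (face area A) lies entirely within the slab.
Q_enc = ρ·(2x)·A and flux = 2EA, so 2EA = 2ρxA/ε₀ ⇒ E = |ρ|x/ε₀.
E = (1.63e-4)(0.00612)/(8.85×10^-12) = 1.13×10^5 N/C.

E = 1.13e5 V/m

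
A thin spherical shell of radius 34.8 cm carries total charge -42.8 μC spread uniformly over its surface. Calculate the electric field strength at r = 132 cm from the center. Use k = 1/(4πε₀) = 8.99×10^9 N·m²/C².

Symmetry ⇒ E = E(r) r̂. Gaussian sphere of radius r = 132 cm (r > 34.8 cm).
The entire shell is enclosed: Q_enc = -4.28e-5 C.
Gauss's law: E·4πr² = Q_enc/ε₀.
E = k|Q_enc|/r² = (8.99×10^9)(4.28×10^-5)/(1.32)² = 2.21×10^5 N/C.

2.21×10^5 N/C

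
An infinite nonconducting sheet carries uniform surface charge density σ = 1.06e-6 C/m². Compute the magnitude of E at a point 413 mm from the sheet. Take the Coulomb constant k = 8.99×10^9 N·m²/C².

|E| ≈ 5.99×10^4 V/m

By planar symmetry E is perpendicular to the sheet and uniform; use a Gaussian pillbox with flat faces of area A on each side of the sheet.
Only the two end caps contribute flux: Φ = 2EA. With Q_enc = σA, Gauss's law gives E = |σ|/(2ε₀).
E = 2πk|σ| = 2π(8.99×10^9)(1.06×10^-6) = 5.99×10^4 N/C.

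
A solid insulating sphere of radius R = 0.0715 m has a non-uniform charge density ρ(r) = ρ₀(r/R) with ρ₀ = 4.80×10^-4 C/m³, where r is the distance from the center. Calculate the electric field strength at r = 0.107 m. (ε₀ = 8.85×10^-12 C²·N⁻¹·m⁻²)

|E| ≈ 4.33×10^5 N/C

Take a concentric spherical Gaussian surface of radius r = 0.107 m (r > R, all charge enclosed).
Q_enc = 4π ∫₀^R ρ₀(r'/R)^1 r'² dr' = 4πρ₀R³/4 = 5.512e-7 C.
Since E is radial and uniform over the Gaussian sphere, Φ = E·4πr² = Q_enc/ε₀.
E = |Q_enc|/(4πε₀r²) = (5.512e-7)/(4π·8.85×10^-12·(0.107)²) = 4.33×10^5 N/C.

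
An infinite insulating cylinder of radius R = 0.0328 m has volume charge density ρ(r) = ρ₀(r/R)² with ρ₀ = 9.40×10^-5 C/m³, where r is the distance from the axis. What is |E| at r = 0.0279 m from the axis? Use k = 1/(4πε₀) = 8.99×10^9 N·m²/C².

|E| ≈ 5.36e4 V/m

Choose a coaxial cylinder of radius r = 0.0279 m (arbitrary length L) as the Gaussian surface (r < R).
λ_enc = ∫₀^r ρ(r')·2πr' dr' = (2πρ₀/R²)·r^4/4 = 8.316×10^-8 C/m.
By Gauss's law (flux through the curved wall only), E·2πrL = λ_enc L/ε₀.
E = 2k|λ_enc|/r = 2(8.99×10^9)(8.316e-8)/(0.0279) = 5.36×10^4 N/C.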